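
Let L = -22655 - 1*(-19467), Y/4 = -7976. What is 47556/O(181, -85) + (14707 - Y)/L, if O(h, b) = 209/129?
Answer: 19547758413/666292 ≈ 29338.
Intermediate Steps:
O(h, b) = 209/129 (O(h, b) = 209*(1/129) = 209/129)
Y = -31904 (Y = 4*(-7976) = -31904)
L = -3188 (L = -22655 + 19467 = -3188)
47556/O(181, -85) + (14707 - Y)/L = 47556/(209/129) + (14707 - 1*(-31904))/(-3188) = 47556*(129/209) + (14707 + 31904)*(-1/3188) = 6134724/209 + 46611*(-1/3188) = 6134724/209 - 46611/3188 = 19547758413/666292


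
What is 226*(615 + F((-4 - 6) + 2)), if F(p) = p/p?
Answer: 139216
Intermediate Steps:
F(p) = 1
226*(615 + F((-4 - 6) + 2)) = 226*(615 + 1) = 226*616 = 139216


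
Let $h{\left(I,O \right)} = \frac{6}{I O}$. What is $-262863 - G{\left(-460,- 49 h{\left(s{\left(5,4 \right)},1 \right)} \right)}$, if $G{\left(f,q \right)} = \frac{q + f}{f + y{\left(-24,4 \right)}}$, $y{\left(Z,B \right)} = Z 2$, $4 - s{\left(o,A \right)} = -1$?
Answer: $- \frac{333837307}{1270} \approx -2.6286 \cdot 10^{5}$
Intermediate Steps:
$s{\left(o,A \right)} = 5$ ($s{\left(o,A \right)} = 4 - -1 = 4 + 1 = 5$)
$y{\left(Z,B \right)} = 2 Z$
$h{\left(I,O \right)} = \frac{6}{I O}$ ($h{\left(I,O \right)} = 6 \frac{1}{I O} = \frac{6}{I O}$)
$G{\left(f,q \right)} = \frac{f + q}{-48 + f}$ ($G{\left(f,q \right)} = \frac{q + f}{f + 2 \left(-24\right)} = \frac{f + q}{f - 48} = \frac{f + q}{-48 + f}$)
$-262863 - G{\left(-460,- 49 h{\left(s{\left(5,4 \right)},1 \right)} \right)} = -262863 - \frac{-460 - 49 \frac{6}{5 \cdot 1}}{-48 - 460} = -262863 - \frac{-460 - 49 \cdot 6 \cdot \frac{1}{5} \cdot 1}{-508} = -262863 - - \frac{-460 - \frac{294}{5}}{508} = -262863 - \left(- \frac{1}{508}\right) \left(- \frac{2594}{5}\right) = -262863 - \frac{1297}{1270} = - \frac{333837307}{1270}$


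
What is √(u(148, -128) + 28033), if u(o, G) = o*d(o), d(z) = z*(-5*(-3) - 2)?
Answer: 11*√2585 ≈ 559.27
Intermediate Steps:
d(z) = 13*z (d(z) = z*(15 - 2) = z*13 = 13*z)
u(o, G) = 13*o² (u(o, G) = o*(13*o) = 13*o²)
√(u(148, -128) + 28033) = √(13*148² + 28033) = √(13*21904 + 28033) = √(284752 + 28033) = √312785 = 11*√2585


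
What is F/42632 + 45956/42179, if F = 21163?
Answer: 2851830369/1798175128 ≈ 1.5860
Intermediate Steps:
F/42632 + 45956/42179 = 21163/42632 + 45956/42179 = 2851830369/1798175128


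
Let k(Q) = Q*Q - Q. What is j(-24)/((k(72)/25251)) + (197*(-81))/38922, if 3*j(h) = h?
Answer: -110335105/2763462 ≈ -39.926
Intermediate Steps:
k(Q) = Q**2 - Q
j(h) = h/3
j(-24)/((k(72)/25251)) + (197*(-81))/38922 = ((1/3)*(-24))/(((72*(-1 + 72))/25251)) + (197*(-81))/38922 = -8/((72*71)*(1/25251)) - 15957*1/38922 = -8/(5112*(1/25251)) - 5319/12974 = -8/1704/8417 - 5319/12974 = -8*8417/1704 - 5319/12974 = -8417/213 - 5319/12974 = -110335105/2763462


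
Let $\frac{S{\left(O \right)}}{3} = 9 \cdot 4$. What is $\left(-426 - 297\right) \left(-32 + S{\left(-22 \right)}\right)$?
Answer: $-54948$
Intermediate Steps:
$S{\left(O \right)} = 108$ ($S{\left(O \right)} = 3 \cdot 9 \cdot 4 = 3 \cdot 36 = 108$)
$\left(-426 - 297\right) \left(-32 + S{\left(-22 \right)}\right) = \left(-426 - 297\right) \left(-32 + 108\right) = \left(-723\right) 76 = -54948$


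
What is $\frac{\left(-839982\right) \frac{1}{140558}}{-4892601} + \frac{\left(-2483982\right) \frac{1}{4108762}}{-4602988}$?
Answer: $\frac{19041611090862827}{14075836891349708490652} \approx 1.3528 \cdot 10^{-6}$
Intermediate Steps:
$\frac{\left(-839982\right) \frac{1}{140558}}{-4892601} + \frac{\left(-2483982\right) \frac{1}{4108762}}{-4602988} = \left(-839982\right) \frac{1}{140558} \left(- \frac{1}{4892601}\right) + \left(-2483982\right) \frac{1}{4108762} \left(- \frac{1}{4602988}\right) = \left(- \frac{38181}{6389}\right) \left(- \frac{1}{4892601}\right) - - \frac{1241991}{9456291090428} = \frac{12727}{10419609263} + \frac{1241991}{9456291090428} = \frac{19041611090862827}{14075836891349708490652}$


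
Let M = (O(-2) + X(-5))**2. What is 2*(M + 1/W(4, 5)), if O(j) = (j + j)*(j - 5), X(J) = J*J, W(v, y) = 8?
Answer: 22473/4 ≈ 5618.3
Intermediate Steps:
X(J) = J**2
O(j) = 2*j*(-5 + j) (O(j) = (2*j)*(-5 + j) = 2*j*(-5 + j))
M = 2809 (M = (2*(-2)*(-5 - 2) + (-5)**2)**2 = (2*(-2)*(-7) + 25)**2 = (28 + 25)**2 = 53**2 = 2809)
2*(M + 1/W(4, 5)) = 2*(2809 + 1/8) = 2*(22473/8) = 22473/4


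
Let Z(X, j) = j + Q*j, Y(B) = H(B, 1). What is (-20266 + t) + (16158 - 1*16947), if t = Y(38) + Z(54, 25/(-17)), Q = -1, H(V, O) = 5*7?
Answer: -21020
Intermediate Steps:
H(V, O) = 35
Y(B) = 35
Z(X, j) = 0 (Z(X, j) = j - j = 0)
t = 35 (t = 35 + 0 = 35)
(-20266 + t) + (16158 - 1*16947) = (-20266 + 35) + (16158 - 1*16947) = -20231 + (16158 - 16947) = -20231 - 789 = -21020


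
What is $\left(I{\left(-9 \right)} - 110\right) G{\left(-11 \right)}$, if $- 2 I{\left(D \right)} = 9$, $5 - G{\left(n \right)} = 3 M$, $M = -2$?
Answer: $- \frac{2519}{2} \approx -1259.5$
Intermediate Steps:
$G{\left(n \right)} = 11$ ($G{\left(n \right)} = 5 - 3 \left(-2\right) = 5 - -6 = 5 + 6 = 11$)
$I{\left(D \right)} = - \frac{9}{2}$ ($I{\left(D \right)} = \left(- \frac{1}{2}\right) 9 = - \frac{9}{2}$)
$\left(I{\left(-9 \right)} - 110\right) G{\left(-11 \right)} = \left(- \frac{9}{2} - 110\right) 11 = \left(- \frac{229}{2}\right) 11 = - \frac{2519}{2}$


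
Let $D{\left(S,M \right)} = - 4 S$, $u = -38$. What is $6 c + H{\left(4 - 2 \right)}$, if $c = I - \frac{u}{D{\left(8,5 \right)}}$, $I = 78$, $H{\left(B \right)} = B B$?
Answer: $\frac{3719}{8} \approx 464.88$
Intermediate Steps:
$H{\left(B \right)} = B^{2}$
$c = \frac{1229}{16}$ ($c = 78 - - \frac{38}{\left(-4\right) 8} = 78 - - \frac{38}{-32} = 78 - \left(-38\right) \left(- \frac{1}{32}\right) = 78 - \frac{19}{16} = \frac{1229}{16} \approx 76.813$)
$6 c + H{\left(4 - 2 \right)} = 6 \cdot \frac{1229}{16} + \left(4 - 2\right)^{2} = \frac{3687}{8} + 2^{2} = \frac{3687}{8} + 4 = \frac{3719}{8}$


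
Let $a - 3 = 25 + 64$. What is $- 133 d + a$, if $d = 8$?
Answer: $-972$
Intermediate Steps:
$a = 92$ ($a = 3 + \left(25 + 64\right) = 3 + 89 = 92$)
$- 133 d + a = \left(-133\right) 8 + 92 = -1064 + 92 = -972$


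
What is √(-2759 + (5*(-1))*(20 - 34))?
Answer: I*√2689 ≈ 51.856*I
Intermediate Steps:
√(-2759 + (5*(-1))*(20 - 34)) = √(-2759 - 5*(-14)) = √(-2759 + 70) = √(-2689) = I*√2689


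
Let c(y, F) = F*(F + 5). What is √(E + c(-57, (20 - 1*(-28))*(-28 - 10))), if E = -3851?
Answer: √3314005 ≈ 1820.4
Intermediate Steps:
c(y, F) = F*(5 + F)
√(E + c(-57, (20 - 1*(-28))*(-28 - 10))) = √(-3851 + ((20 - 1*(-28))*(-28 - 10))*(5 + (20 - 1*(-28))*(-28 - 10))) = √(-3851 + ((20 + 28)*(-38))*(5 + (20 + 28)*(-38))) = √(-3851 + (48*(-38))*(5 + 48*(-38))) = √(-3851 - 1824*(5 - 1824)) = √(-3851 - 1824*(-1819)) = √(-3851 + 3317856) = √3314005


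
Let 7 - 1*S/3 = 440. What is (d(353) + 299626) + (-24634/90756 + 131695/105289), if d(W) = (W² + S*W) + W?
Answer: -162244775042981/4777804242 ≈ -33958.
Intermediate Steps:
S = -1299 (S = 21 - 3*440 = 21 - 1320 = -1299)
d(W) = W² - 1298*W (d(W) = (W² - 1299*W) + W = W² - 1298*W)
(d(353) + 299626) + (-24634/90756 + 131695/105289) = (353*(-1298 + 353) + 299626) + (-24634/90756 + 131695/105289) = (353*(-945) + 299626) + (-24634*1/90756 + 131695*(1/105289)) = (-333585 + 299626) + (-12317/45378 + 131695/105289) = -33959 + 4679211097/4777804242 = -162244775042981/4777804242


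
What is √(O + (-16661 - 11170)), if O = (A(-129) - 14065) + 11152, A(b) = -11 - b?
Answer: I*√30626 ≈ 175.0*I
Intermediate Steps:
O = -2795 (O = ((-11 - 1*(-129)) - 14065) + 11152 = ((-11 + 129) - 14065) + 11152 = (118 - 14065) + 11152 = -13947 + 11152 = -2795)
√(O + (-16661 - 11170)) = √(-2795 + (-16661 - 11170)) = √(-2795 - 27831) = √(-30626) = I*√30626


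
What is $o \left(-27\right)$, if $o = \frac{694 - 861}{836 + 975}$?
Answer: $\frac{4509}{1811} \approx 2.4898$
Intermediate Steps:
$o = - \frac{167}{1811} \approx -0.092214$
$o \left(-27\right) = \left(- \frac{167}{1811}\right) \left(-27\right) = \frac{4509}{1811}$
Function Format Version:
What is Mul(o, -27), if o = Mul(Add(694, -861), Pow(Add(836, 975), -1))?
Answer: Rational(4509, 1811) ≈ 2.4898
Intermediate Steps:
o = Rational(-167, 1811) (o = Mul(-167, Pow(1811, -1)) = Mul(-167, Rational(1, 1811)) = Rational(-167, 1811) ≈ -0.092214)
Mul(o, -27) = Mul(Rational(-167, 1811), -27) = Rational(4509, 1811)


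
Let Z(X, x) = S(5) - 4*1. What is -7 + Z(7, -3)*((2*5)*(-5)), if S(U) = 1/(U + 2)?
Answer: 1301/7 ≈ 185.86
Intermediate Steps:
S(U) = 1/(2 + U)
Z(X, x) = -27/7 (Z(X, x) = 1/(2 + 5) - 4*1 = 1/7 - 4 = ⅐ - 4 = -27/7)
-7 + Z(7, -3)*((2*5)*(-5)) = -7 - 27*2*5*(-5)/7 = -7 - 270*(-5)/7 = -7 - 27/7*(-50) = -7 + 1350/7 = 1301/7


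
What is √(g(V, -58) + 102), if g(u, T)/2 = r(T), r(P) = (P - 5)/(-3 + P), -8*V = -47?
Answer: 46*√183/61 ≈ 10.201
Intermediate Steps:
V = 47/8 (V = -⅛*(-47) = 47/8 ≈ 5.8750)
r(P) = (-5 + P)/(-3 + P)
g(u, T) = 2*(-5 + T)/(-3 + T) (g(u, T) = 2*((-5 + T)/(-3 + T)) = 2*(-5 + T)/(-3 + T))
√(g(V, -58) + 102) = √(2*(-5 - 58)/(-3 - 58) + 102) = √(2*(-63)/(-61) + 102) = √(2*(-1/61)*(-63) + 102) = √(126/61 + 102) = √(6348/61) = 46*√183/61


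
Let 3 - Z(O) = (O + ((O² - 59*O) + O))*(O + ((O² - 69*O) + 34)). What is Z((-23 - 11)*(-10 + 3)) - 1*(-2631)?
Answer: -1744397898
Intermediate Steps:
Z(O) = 3 - (O² - 57*O)*(34 + O² - 68*O) (Z(O) = 3 - (O + ((O² - 59*O) + O))*(O + ((O² - 69*O) + 34)) = 3 - (O + (O² - 58*O))*(O + (34 + O² - 69*O)) = 3 - (O² - 57*O)*(34 + O² - 68*O))
Z((-23 - 11)*(-10 + 3)) - 1*(-2631) = (3 - ((-23 - 11)*(-10 + 3))⁴ - 3910*(-23 - 11)²*(-10 + 3)² + 125*((-23 - 11)*(-10 + 3))³ + 1938*((-23 - 11)*(-10 + 3))) - 1*(-2631) = (3 - (-34*(-7))⁴ - 3910*(-34*(-7))² + 125*(-34*(-7))³ + 1938*(-34*(-7))) + 2631 = (3 - 1*238⁴ - 3910*238² + 125*238³ + 1938*238) + 2631 = (3 - 1*3208542736 - 3910*56644 + 125*13481272 + 461244) + 2631 = (3 - 3208542736 - 221478040 + 1685159000 + 461244) + 2631 = -1744400529 + 2631 = -1744397898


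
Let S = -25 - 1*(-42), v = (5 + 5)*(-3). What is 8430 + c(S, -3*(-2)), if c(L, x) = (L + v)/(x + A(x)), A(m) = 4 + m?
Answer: 134867/16 ≈ 8429.2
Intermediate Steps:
v = -30 (v = 10*(-3) = -30)
S = 17 (S = -25 + 42 = 17)
c(L, x) = (-30 + L)/(4 + 2*x) (c(L, x) = (L - 30)/(x + (4 + x)) = (-30 + L)/(4 + 2*x))
8430 + c(S, -3*(-2)) = 8430 + (-30 + 17)/(2*(2 - 3*(-2))) = 8430 + (½)*(-13)/(2 + 6) = 8430 + (½)*(-13)/8 = 8430 + (½)*(⅛)*(-13) = 8430 - 13/16 = 134867/16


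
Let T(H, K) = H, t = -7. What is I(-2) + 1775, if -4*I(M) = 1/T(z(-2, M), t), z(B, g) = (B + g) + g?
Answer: 42601/24 ≈ 1775.0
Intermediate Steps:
z(B, g) = B + 2*g
I(M) = -1/(4*(-2 + 2*M))
I(-2) + 1775 = -1/(-8 + 8*(-2)) + 1775 = -1/(-8 - 16) + 1775 = -1/(-24) + 1775 = -1*(-1/24) + 1775 = 1/24 + 1775 = 42601/24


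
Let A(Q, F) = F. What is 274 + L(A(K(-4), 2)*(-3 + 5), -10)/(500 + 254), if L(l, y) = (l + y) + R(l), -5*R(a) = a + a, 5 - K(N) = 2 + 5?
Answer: 516471/1885 ≈ 273.99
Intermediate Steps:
K(N) = -2 (K(N) = 5 - (2 + 5) = 5 - 1*7 = 5 - 7 = -2)
R(a) = -2*a/5 (R(a) = -(a + a)/5 = -2*a/5)
L(l, y) = y + 3*l/5 (L(l, y) = (l + y) - 2*l/5 = y + 3*l/5)
274 + L(A(K(-4), 2)*(-3 + 5), -10)/(500 + 254) = 274 + (-10 + 3*(2*(-3 + 5))/5)/(500 + 254) = 274 + (-10 + 3*(2*2)/5)/754 = 274 + (-10 + (⅗)*4)/754 = 274 + (-10 + 12/5)/754 = 274 + (1/754)*(-38/5) = 274 - 19/1885 = 516471/1885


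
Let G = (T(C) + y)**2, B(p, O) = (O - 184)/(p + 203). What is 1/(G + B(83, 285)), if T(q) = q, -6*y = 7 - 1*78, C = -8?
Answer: 5148/77465 ≈ 0.066456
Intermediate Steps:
y = 71/6 (y = -(7 - 1*78)/6 = -(7 - 78)/6 = -1/6*(-71) = 71/6 ≈ 11.833)
B(p, O) = (-184 + O)/(203 + p)
G = 529/36 (G = (-8 + 71/6)**2 = (23/6)**2 = 529/36 ≈ 14.694)
1/(G + B(83, 285)) = 1/(529/36 + (-184 + 285)/(203 + 83)) = 1/(529/36 + 101/286) = 1/(77465/5148) = 5148/77465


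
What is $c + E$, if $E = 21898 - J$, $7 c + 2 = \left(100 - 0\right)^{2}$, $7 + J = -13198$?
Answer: $\frac{255719}{7} \approx 36531.0$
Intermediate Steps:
$J = -13205$ ($J = -7 - 13198 = -13205$)
$c = \frac{9998}{7}$ ($c = - \frac{2}{7} + \frac{\left(100 - 0\right)^{2}}{7} = - \frac{2}{7} + \frac{\left(100 + 0\right)^{2}}{7} = - \frac{2}{7} + \frac{100^{2}}{7} = - \frac{2}{7} + \frac{1}{7} \cdot 10000 = - \frac{2}{7} + \frac{10000}{7} = \frac{9998}{7} \approx 1428.3$)
$E = 35103$ ($E = 21898 - -13205 = 21898 + 13205 = 35103$)
$c + E = \frac{9998}{7} + 35103 = \frac{255719}{7}$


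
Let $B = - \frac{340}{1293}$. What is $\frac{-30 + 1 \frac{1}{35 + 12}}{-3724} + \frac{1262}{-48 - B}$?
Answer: $- \frac{71379442583}{2700857068} \approx -26.428$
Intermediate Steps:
$B = - \frac{340}{1293}$ ($B = \left(-340\right) \frac{1}{1293} = - \frac{340}{1293} \approx -0.26295$)
$\frac{-30 + 1 \frac{1}{35 + 12}}{-3724} + \frac{1262}{-48 - B} = \frac{-30 + 1 \frac{1}{35 + 12}}{-3724} + \frac{1262}{-48 - - \frac{340}{1293}} = \left(-30 + 1 \cdot \frac{1}{47}\right) \left(- \frac{1}{3724}\right) + \frac{1262}{-48 + \frac{340}{1293}} = \left(-30 + 1 \cdot \frac{1}{47}\right) \left(- \frac{1}{3724}\right) + \frac{1262}{- \frac{61724}{1293}} = \left(-30 + \frac{1}{47}\right) \left(- \frac{1}{3724}\right) + 1262 \left(- \frac{1293}{61724}\right) = \left(- \frac{1409}{47}\right) \left(- \frac{1}{3724}\right) - \frac{815883}{30862} = \frac{1409}{175028} - \frac{815883}{30862} = - \frac{71379442583}{2700857068}$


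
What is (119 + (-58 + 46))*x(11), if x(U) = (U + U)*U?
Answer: 25894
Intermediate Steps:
x(U) = 2*U² (x(U) = (2*U)*U = 2*U²)
(119 + (-58 + 46))*x(11) = (119 + (-58 + 46))*(2*11²) = (119 - 12)*(2*121) = 107*242 = 25894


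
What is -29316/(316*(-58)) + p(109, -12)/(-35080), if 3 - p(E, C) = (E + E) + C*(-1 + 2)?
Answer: 129015733/80368280 ≈ 1.6053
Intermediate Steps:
p(E, C) = 3 - C - 2*E (p(E, C) = 3 - ((E + E) + C*(-1 + 2)) = 3 - (2*E + C*1) = 3 - (2*E + C) = 3 - (C + 2*E) = 3 + (-C - 2*E) = 3 - C - 2*E)
-29316/(316*(-58)) + p(109, -12)/(-35080) = -29316/(316*(-58)) + (3 - 1*(-12) - 2*109)/(-35080) = -29316/(-18328) + (3 + 12 - 218)*(-1/35080) = -29316*(-1/18328) - 203*(-1/35080) = 7329/4582 + 203/35080 = 129015733/80368280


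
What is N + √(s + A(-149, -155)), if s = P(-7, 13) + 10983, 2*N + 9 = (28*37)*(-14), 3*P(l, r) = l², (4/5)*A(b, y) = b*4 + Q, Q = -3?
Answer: -14513/2 + √369021/6 ≈ -7155.3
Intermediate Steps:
A(b, y) = -15/4 + 5*b (A(b, y) = 5*(b*4 - 3)/4 = 5*(4*b - 3)/4 = 5*(-3 + 4*b)/4 = -15/4 + 5*b)
P(l, r) = l²/3
N = -14513/2 (N = -9/2 + ((28*37)*(-14))/2 = -9/2 + (1036*(-14))/2 = -9/2 + (½)*(-14504) = -9/2 - 7252 = -14513/2 ≈ -7256.5)
s = 32998/3 (s = (⅓)*(-7)² + 10983 = (⅓)*49 + 10983 = 49/3 + 10983 = 32998/3 ≈ 10999.)
N + √(s + A(-149, -155)) = -14513/2 + √(32998/3 + (-15/4 + 5*(-149))) = -14513/2 + √(32998/3 + (-15/4 - 745)) = -14513/2 + √(32998/3 - 2995/4) = -14513/2 + √(123007/12) = -14513/2 + √369021/6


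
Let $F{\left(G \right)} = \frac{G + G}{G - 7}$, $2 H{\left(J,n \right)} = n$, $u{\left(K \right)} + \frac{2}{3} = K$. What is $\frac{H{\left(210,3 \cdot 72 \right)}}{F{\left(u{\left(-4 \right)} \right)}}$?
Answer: $135$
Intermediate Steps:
$u{\left(K \right)} = - \frac{2}{3} + K$
$H{\left(J,n \right)} = \frac{n}{2}$
$F{\left(G \right)} = \frac{2 G}{-7 + G}$
$\frac{H{\left(210,3 \cdot 72 \right)}}{F{\left(u{\left(-4 \right)} \right)}} = \frac{\frac{1}{2} \cdot 3 \cdot 72}{2 \left(- \frac{2}{3} - 4\right) \frac{1}{-7 - \frac{14}{3}}} = \frac{\frac{1}{2} \cdot 216}{2 \left(- \frac{14}{3}\right) \frac{1}{-7 - \frac{14}{3}}} = \frac{108}{2 \left(- \frac{14}{3}\right) \frac{1}{- \frac{35}{3}}} = \frac{108}{2 \left(- \frac{14}{3}\right) \left(- \frac{3}{35}\right)} = \frac{108}{\frac{4}{5}} = 108 \cdot \frac{5}{4} = 135$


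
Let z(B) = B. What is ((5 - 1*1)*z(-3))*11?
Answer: -132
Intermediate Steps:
((5 - 1*1)*z(-3))*11 = ((5 - 1*1)*(-3))*11 = ((5 - 1)*(-3))*11 = (4*(-3))*11 = -12*11 = -132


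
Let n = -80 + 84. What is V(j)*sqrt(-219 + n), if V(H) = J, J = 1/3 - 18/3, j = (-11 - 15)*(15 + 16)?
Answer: -17*I*sqrt(215)/3 ≈ -83.09*I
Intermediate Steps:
n = 4
j = -806 (j = -26*31 = -806)
J = -17/3 (J = 1*(1/3) - 18*1/3 = 1/3 - 6 = -17/3 ≈ -5.6667)
V(H) = -17/3
V(j)*sqrt(-219 + n) = -17*sqrt(-219 + 4)/3 = -17*I*sqrt(215)/3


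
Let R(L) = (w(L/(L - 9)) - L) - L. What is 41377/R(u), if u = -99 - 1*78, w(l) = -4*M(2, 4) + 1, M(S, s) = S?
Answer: 41377/347 ≈ 119.24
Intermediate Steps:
w(l) = -7 (w(l) = -4*2 + 1 = -8 + 1 = -7)
u = -177 (u = -99 - 78 = -177)
R(L) = -7 - 2*L (R(L) = (-7 - L) - L = -7 - 2*L)
41377/R(u) = 41377/(-7 - 2*(-177)) = 41377/(-7 + 354) = 41377/347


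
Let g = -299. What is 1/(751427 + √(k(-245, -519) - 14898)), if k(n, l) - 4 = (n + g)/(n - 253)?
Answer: 187105323/140595995254255 - I*√923375166/140595995254255 ≈ 1.3308e-6 - 2.1613e-10*I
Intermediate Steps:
k(n, l) = 4 + (-299 + n)/(-253 + n) (k(n, l) = 4 + (n - 299)/(n - 253) = 4 + (-299 + n)/(-253 + n))
1/(751427 + √(k(-245, -519) - 14898)) = 1/(751427 + √((-1311 + 5*(-245))/(-253 - 245) - 14898)) = 1/(751427 + √((-1311 - 1225)/(-498) - 14898)) = 1/(751427 + √(-1/498*(-2536) - 14898)) = 1/(751427 + √(1268/249 - 14898)) = 1/(751427 + √(-3708334/249)) = 1/(751427 + I*√923375166/249)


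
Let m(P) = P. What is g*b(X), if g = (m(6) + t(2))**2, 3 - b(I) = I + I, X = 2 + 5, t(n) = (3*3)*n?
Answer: -6336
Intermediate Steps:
t(n) = 9*n
X = 7
b(I) = 3 - 2*I (b(I) = 3 - (I + I) = 3 - 2*I)
g = 576 (g = (6 + 9*2)**2 = (6 + 18)**2 = 24**2 = 576)
g*b(X) = 576*(3 - 2*7) = 576*(3 - 14) = 576*(-11) = -6336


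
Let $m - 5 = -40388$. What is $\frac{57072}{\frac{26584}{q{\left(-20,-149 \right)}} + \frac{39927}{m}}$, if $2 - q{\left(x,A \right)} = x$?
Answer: $\frac{8450708112}{178777213} \approx 47.269$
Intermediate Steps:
$m = -40383$ ($m = 5 - 40388 = -40383$)
$q{\left(x,A \right)} = 2 - x$
$\frac{57072}{\frac{26584}{q{\left(-20,-149 \right)}} + \frac{39927}{m}} = \frac{57072}{\frac{26584}{2 - -20} + \frac{39927}{-40383}} = \frac{57072}{\frac{26584}{2 + 20} + 39927 \left(- \frac{1}{40383}\right)} = \frac{57072}{\frac{26584}{22} - \frac{13309}{13461}} = \frac{57072}{26584 \cdot \frac{1}{22} - \frac{13309}{13461}} = \frac{57072}{\frac{13292}{11} - \frac{13309}{13461}} = \frac{57072}{\frac{178777213}{148071}} = 57072 \cdot \frac{148071}{178777213} = \frac{8450708112}{178777213}$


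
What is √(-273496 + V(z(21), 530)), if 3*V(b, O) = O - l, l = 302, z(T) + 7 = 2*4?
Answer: 42*I*√155 ≈ 522.9*I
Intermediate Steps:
z(T) = 1 (z(T) = -7 + 2*4 = -7 + 8 = 1)
V(b, O) = -302/3 + O/3 (V(b, O) = (O - 1*302)/3 = (O - 302)/3 = (-302 + O)/3 = -302/3 + O/3)
√(-273496 + V(z(21), 530)) = √(-273496 + (-302/3 + (⅓)*530)) = √(-273496 + (-302/3 + 530/3)) = √(-273496 + 76) = √(-273420) = 42*I*√155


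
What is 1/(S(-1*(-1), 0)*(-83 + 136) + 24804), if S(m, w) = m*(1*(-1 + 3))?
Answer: 1/24910 ≈ 4.0145e-5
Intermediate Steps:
S(m, w) = 2*m (S(m, w) = m*(1*2) = m*2 = 2*m)
1/(S(-1*(-1), 0)*(-83 + 136) + 24804) = 1/((2*(-1*(-1)))*(-83 + 136) + 24804) = 1/((2*1)*53 + 24804) = 1/(2*53 + 24804) = 1/(106 + 24804) = 1/24910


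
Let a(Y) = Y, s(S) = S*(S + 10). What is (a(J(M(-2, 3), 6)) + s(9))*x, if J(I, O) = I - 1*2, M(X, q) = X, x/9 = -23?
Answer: -34569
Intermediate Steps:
x = -207 (x = 9*(-23) = -207)
J(I, O) = -2 + I (J(I, O) = I - 2 = -2 + I)
s(S) = S*(10 + S)
(a(J(M(-2, 3), 6)) + s(9))*x = ((-2 - 2) + 9*(10 + 9))*(-207) = (-4 + 9*19)*(-207) = (-4 + 171)*(-207) = 167*(-207) = -34569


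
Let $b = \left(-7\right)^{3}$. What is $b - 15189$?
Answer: $-15532$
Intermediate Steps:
$b = -343$
$b - 15189 = -343 - 15189 = -15532$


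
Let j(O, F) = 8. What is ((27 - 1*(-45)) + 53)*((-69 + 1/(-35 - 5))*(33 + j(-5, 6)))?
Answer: -2830025/8 ≈ -3.5375e+5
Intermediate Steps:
((27 - 1*(-45)) + 53)*((-69 + 1/(-35 - 5))*(33 + j(-5, 6))) = ((27 - 1*(-45)) + 53)*((-69 + 1/(-35 - 5))*(33 + 8)) = ((27 + 45) + 53)*((-69 + 1/(-40))*41) = (72 + 53)*((-69 - 1/40)*41) = 125*(-2761/40*41) = 125*(-113201/40) = -2830025/8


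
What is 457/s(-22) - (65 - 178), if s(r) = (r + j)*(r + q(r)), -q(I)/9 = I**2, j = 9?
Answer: 6431739/56914 ≈ 113.01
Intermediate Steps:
q(I) = -9*I**2
s(r) = (9 + r)*(r - 9*r**2) (s(r) = (r + 9)*(r - 9*r**2) = (9 + r)*(r - 9*r**2))
457/s(-22) - (65 - 178) = 457/((-22*(9 - 80*(-22) - 9*(-22)**2))) - (65 - 178) = 457/((-22*(9 + 1760 - 9*484))) - 1*(-113) = 457/((-22*(9 + 1760 - 4356))) + 113 = 457/((-22*(-2587))) + 113 = 457/56914 + 113 = 6431739/56914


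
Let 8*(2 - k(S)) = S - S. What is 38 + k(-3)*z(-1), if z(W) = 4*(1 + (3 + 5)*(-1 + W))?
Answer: -82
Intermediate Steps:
k(S) = 2 (k(S) = 2 - (S - S)/8 = 2 - ⅛*0 = 2 + 0 = 2)
z(W) = -28 + 32*W (z(W) = 4*(1 + 8*(-1 + W)) = 4*(1 + (-8 + 8*W)) = 4*(-7 + 8*W) = -28 + 32*W)
38 + k(-3)*z(-1) = 38 + 2*(-28 + 32*(-1)) = 38 + 2*(-28 - 32) = 38 + 2*(-60) = 38 - 120 = -82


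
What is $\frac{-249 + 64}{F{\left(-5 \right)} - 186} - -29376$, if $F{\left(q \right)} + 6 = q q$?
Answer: $\frac{4905977}{167} \approx 29377.0$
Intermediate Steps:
$F{\left(q \right)} = -6 + q^{2}$ ($F{\left(q \right)} = -6 + q q = -6 + q^{2}$)
$\frac{-249 + 64}{F{\left(-5 \right)} - 186} - -29376 = \frac{-249 + 64}{\left(-6 + \left(-5\right)^{2}\right) - 186} - -29376 = - \frac{185}{\left(-6 + 25\right) - 186} + 29376 = - \frac{185}{19 - 186} + 29376 = - \frac{185}{-167} + 29376 = \left(-185\right) \left(- \frac{1}{167}\right) + 29376 = \frac{185}{167} + 29376 = \frac{4905977}{167}$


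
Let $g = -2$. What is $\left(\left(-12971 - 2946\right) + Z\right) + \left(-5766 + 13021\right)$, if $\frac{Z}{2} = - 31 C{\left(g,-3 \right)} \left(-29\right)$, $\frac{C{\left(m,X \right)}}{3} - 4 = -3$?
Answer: $-3268$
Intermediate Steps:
$C{\left(m,X \right)} = 3$ ($C{\left(m,X \right)} = 12 + 3 \left(-3\right) = 12 - 9 = 3$)
$Z = 5394$ ($Z = 2 \left(-31\right) 3 \left(-29\right) = 2 \left(\left(-93\right) \left(-29\right)\right) = 2 \cdot 2697 = 5394$)
$\left(\left(-12971 - 2946\right) + Z\right) + \left(-5766 + 13021\right) = \left(\left(-12971 - 2946\right) + 5394\right) + \left(-5766 + 13021\right) = \left(\left(-12971 - 2946\right) + 5394\right) + 7255 = \left(-15917 + 5394\right) + 7255 = -10523 + 7255 = -3268$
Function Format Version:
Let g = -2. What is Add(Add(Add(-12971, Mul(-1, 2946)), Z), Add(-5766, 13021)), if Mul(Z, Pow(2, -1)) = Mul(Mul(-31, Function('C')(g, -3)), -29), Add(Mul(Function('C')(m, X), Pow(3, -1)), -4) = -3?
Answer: -3268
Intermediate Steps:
Function('C')(m, X) = 3 (Function('C')(m, X) = Add(12, Mul(3, -3)) = Add(12, -9) = 3)
Z = 5394 (Z = Mul(2, Mul(Mul(-31, 3), -29)) = Mul(2, Mul(-93, -29)) = Mul(2, 2697) = 5394)
Add(Add(Add(-12971, Mul(-1, 2946)), Z), Add(-5766, 13021)) = Add(Add(Add(-12971, Mul(-1, 2946)), 5394), Add(-5766, 13021)) = Add(Add(Add(-12971, -2946), 5394), 7255) = Add(Add(-15917, 5394), 7255) = Add(-10523, 7255) = -3268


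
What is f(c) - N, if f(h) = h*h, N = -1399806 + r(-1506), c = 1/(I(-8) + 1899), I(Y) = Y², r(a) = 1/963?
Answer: 5194392187844276/3710794347 ≈ 1.3998e+6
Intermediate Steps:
r(a) = 1/963
c = 1/1963 (c = 1/((-8)² + 1899) = 1/(64 + 1899) = 1/1963 ≈ 0.00050942)
N = -1348013177/963 (N = -1399806 + 1/963 = -1348013177/963 ≈ -1.3998e+6)
f(h) = h²
f(c) - N = (1/1963)² - 1*(-1348013177/963) = 1/3853369 + 1348013177/963 = 5194392187844276/3710794347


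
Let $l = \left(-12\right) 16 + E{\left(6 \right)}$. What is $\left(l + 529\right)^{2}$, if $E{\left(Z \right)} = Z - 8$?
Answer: $112225$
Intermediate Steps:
$E{\left(Z \right)} = -8 + Z$ ($E{\left(Z \right)} = Z - 8 = -8 + Z$)
$l = -194$ ($l = \left(-12\right) 16 + \left(-8 + 6\right) = -192 - 2 = -194$)
$\left(l + 529\right)^{2} = \left(-194 + 529\right)^{2} = 335^{2} = 112225$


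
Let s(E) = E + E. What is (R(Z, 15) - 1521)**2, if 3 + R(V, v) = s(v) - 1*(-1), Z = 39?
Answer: 2229049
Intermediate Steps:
s(E) = 2*E
R(V, v) = -2 + 2*v (R(V, v) = -3 + (2*v - 1*(-1)) = -3 + (2*v + 1) = -3 + (1 + 2*v) = -2 + 2*v)
(R(Z, 15) - 1521)**2 = ((-2 + 2*15) - 1521)**2 = ((-2 + 30) - 1521)**2 = (28 - 1521)**2 = (-1493)**2 = 2229049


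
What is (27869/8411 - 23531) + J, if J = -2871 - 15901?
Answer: -355782664/8411 ≈ -42300.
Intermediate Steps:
J = -18772
(27869/8411 - 23531) + J = (27869/8411 - 23531) - 18772 = -197891372/8411 - 18772 = -355782664/8411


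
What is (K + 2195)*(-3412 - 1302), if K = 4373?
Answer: -30961552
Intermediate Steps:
(K + 2195)*(-3412 - 1302) = (4373 + 2195)*(-3412 - 1302) = 6568*(-4714) = -30961552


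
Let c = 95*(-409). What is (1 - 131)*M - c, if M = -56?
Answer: 46135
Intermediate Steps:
c = -38855
(1 - 131)*M - c = (1 - 131)*(-56) - 1*(-38855) = -130*(-56) + 38855 = 7280 + 38855 = 46135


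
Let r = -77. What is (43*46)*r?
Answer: -152306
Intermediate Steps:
(43*46)*r = (43*46)*(-77) = 1978*(-77) = -152306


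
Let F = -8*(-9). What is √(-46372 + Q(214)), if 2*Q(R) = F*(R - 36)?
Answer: 2*I*√9991 ≈ 199.91*I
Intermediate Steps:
F = 72
Q(R) = -1296 + 36*R (Q(R) = (72*(R - 36))/2 = (72*(-36 + R))/2 = (-2592 + 72*R)/2 = -1296 + 36*R)
√(-46372 + Q(214)) = √(-46372 + (-1296 + 36*214)) = √(-46372 + (-1296 + 7704)) = √(-46372 + 6408) = √(-39964) = 2*I*√9991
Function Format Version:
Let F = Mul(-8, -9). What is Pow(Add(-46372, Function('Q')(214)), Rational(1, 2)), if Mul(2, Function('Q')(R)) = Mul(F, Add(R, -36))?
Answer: Mul(2, I, Pow(9991, Rational(1, 2))) ≈ Mul(199.91, I)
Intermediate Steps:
F = 72
Function('Q')(R) = Add(-1296, Mul(36, R)) (Function('Q')(R) = Mul(Rational(1, 2), Mul(72, Add(R, -36))) = Mul(Rational(1, 2), Mul(72, Add(-36, R))) = Mul(Rational(1, 2), Add(-2592, Mul(72, R))) = Add(-1296, Mul(36, R)))
Pow(Add(-46372, Function('Q')(214)), Rational(1, 2)) = Pow(Add(-46372, Add(-1296, Mul(36, 214))), Rational(1, 2)) = Pow(Add(-46372, Add(-1296, 7704)), Rational(1, 2)) = Pow(Add(-46372, 6408), Rational(1, 2)) = Pow(-39964, Rational(1, 2)) = Mul(2, I, Pow(9991, Rational(1, 2)))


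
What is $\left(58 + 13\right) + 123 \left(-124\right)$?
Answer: $-15181$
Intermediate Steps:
$\left(58 + 13\right) + 123 \left(-124\right) = 71 - 15252 = -15181$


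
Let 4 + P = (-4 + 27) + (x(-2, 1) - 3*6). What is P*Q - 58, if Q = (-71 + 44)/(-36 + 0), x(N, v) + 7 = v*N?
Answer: -64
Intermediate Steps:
x(N, v) = -7 + N*v (x(N, v) = -7 + v*N = -7 + N*v)
Q = ¾ (Q = -27/(-36) = -27*(-1/36) = ¾ ≈ 0.75000)
P = -8 (P = -4 + ((-4 + 27) + ((-7 - 2*1) - 3*6)) = -4 + (23 + ((-7 - 2) - 18)) = -4 + (23 + (-9 - 18)) = -4 + (23 - 27) = -4 - 4 = -8)
P*Q - 58 = -8*¾ - 58 = -6 - 58 = -64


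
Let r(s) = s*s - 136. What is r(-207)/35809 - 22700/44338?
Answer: 540472347/793849721 ≈ 0.68082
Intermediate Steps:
r(s) = -136 + s² (r(s) = s² - 136 = -136 + s²)
r(-207)/35809 - 22700/44338 = (-136 + (-207)²)/35809 - 22700/44338 = (-136 + 42849)*(1/35809) - 22700*1/44338 = 42713*(1/35809) - 11350/22169 = 42713/35809 - 11350/22169 = 540472347/793849721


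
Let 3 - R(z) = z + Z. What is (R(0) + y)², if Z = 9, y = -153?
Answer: 25281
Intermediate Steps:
R(z) = -6 - z (R(z) = 3 - (z + 9) = 3 - (9 + z) = 3 + (-9 - z) = -6 - z)
(R(0) + y)² = ((-6 - 1*0) - 153)² = ((-6 + 0) - 153)² = (-6 - 153)² = (-159)² = 25281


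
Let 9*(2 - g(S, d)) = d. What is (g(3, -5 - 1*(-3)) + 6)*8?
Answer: 592/9 ≈ 65.778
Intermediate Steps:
g(S, d) = 2 - d/9
(g(3, -5 - 1*(-3)) + 6)*8 = ((2 - (-5 - 1*(-3))/9) + 6)*8 = ((2 - (-5 + 3)/9) + 6)*8 = ((2 - ⅑*(-2)) + 6)*8 = ((2 + 2/9) + 6)*8 = (20/9 + 6)*8 = (74/9)*8 = 592/9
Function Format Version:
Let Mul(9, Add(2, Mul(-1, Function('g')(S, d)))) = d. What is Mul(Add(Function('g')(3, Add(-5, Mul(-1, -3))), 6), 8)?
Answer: Rational(592, 9) ≈ 65.778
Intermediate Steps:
Function('g')(S, d) = Add(2, Mul(Rational(-1, 9), d))
Mul(Add(Function('g')(3, Add(-5, Mul(-1, -3))), 6), 8) = Mul(Add(Add(2, Mul(Rational(-1, 9), Add(-5, Mul(-1, -3)))), 6), 8) = Mul(Add(Add(2, Mul(Rational(-1, 9), Add(-5, 3))), 6), 8) = Mul(Add(Add(2, Mul(Rational(-1, 9), -2)), 6), 8) = Mul(Add(Add(2, Rational(2, 9)), 6), 8) = Mul(Add(Rational(20, 9), 6), 8) = Mul(Rational(74, 9), 8) = Rational(592, 9)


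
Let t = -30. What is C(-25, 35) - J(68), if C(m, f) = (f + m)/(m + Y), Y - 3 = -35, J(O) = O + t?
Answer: -2176/57 ≈ -38.175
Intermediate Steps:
J(O) = -30 + O (J(O) = O - 30 = -30 + O)
Y = -32 (Y = 3 - 35 = -32)
C(m, f) = (f + m)/(-32 + m) (C(m, f) = (f + m)/(m - 32) = (f + m)/(-32 + m))
C(-25, 35) - J(68) = (35 - 25)/(-32 - 25) - (-30 + 68) = 10/(-57) - 1*38 = -1/57*10 - 38 = -10/57 - 38 = -2176/57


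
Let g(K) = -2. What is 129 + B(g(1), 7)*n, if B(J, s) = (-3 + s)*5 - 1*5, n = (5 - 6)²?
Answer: 144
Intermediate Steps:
n = 1 (n = (-1)² = 1)
B(J, s) = -20 + 5*s (B(J, s) = (-15 + 5*s) - 5 = -20 + 5*s)
129 + B(g(1), 7)*n = 129 + (-20 + 5*7)*1 = 129 + (-20 + 35)*1 = 129 + 15*1 = 129 + 15 = 144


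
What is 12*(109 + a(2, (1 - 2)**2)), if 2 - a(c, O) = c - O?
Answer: 1320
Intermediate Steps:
a(c, O) = 2 + O - c (a(c, O) = 2 - (c - O) = 2 + (O - c) = 2 + O - c)
12*(109 + a(2, (1 - 2)**2)) = 12*(109 + (2 + (1 - 2)**2 - 1*2)) = 12*(109 + (2 + (-1)**2 - 2)) = 12*(109 + (2 + 1 - 2)) = 12*(109 + 1) = 12*110 = 1320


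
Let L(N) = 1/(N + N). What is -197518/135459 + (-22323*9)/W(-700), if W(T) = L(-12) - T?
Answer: -656469976394/2275575741 ≈ -288.49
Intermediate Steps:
L(N) = 1/(2*N)
W(T) = -1/24 - T (W(T) = (½)/(-12) - T = (½)*(-1/12) - T = -1/24 - T)
-197518/135459 + (-22323*9)/W(-700) = -197518/135459 + (-22323*9)/(-1/24 - 1*(-700)) = -197518*1/135459 - 200907/(-1/24 + 700) = -197518/135459 - 200907/16799/24 = -197518/135459 - 200907*24/16799 = -197518/135459 - 4821768/16799 = -656469976394/2275575741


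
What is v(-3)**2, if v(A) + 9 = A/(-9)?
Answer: 676/9 ≈ 75.111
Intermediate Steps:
v(A) = -9 - A/9 (v(A) = -9 + A/(-9) = -9 + A*(-1/9) = -9 - A/9)
v(-3)**2 = (-9 - 1/9*(-3))**2 = (-9 + 1/3)**2 = (-26/3)**2 = 676/9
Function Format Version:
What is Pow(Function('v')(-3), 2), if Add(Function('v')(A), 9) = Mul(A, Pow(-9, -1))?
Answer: Rational(676, 9) ≈ 75.111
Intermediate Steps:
Function('v')(A) = Add(-9, Mul(Rational(-1, 9), A)) (Function('v')(A) = Add(-9, Mul(A, Pow(-9, -1))) = Add(-9, Mul(A, Rational(-1, 9))) = Add(-9, Mul(Rational(-1, 9), A)))
Pow(Function('v')(-3), 2) = Pow(Add(-9, Mul(Rational(-1, 9), -3)), 2) = Pow(Add(-9, Rational(1, 3)), 2) = Pow(Rational(-26, 3), 2) = Rational(676, 9)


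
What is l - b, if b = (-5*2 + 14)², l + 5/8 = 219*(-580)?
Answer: -1016293/8 ≈ -1.2704e+5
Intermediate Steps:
l = -1016165/8 (l = -5/8 + 219*(-580) = -5/8 - 127020 = -1016165/8 ≈ -1.2702e+5)
b = 16 (b = (-10 + 14)² = 4² = 16)
l - b = -1016165/8 - 1*16 = -1016165/8 - 16 = -1016293/8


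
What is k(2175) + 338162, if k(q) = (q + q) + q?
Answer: 344687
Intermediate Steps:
k(q) = 3*q (k(q) = 2*q + q = 3*q)
k(2175) + 338162 = 3*2175 + 338162 = 6525 + 338162 = 344687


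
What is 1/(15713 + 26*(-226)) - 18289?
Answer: -179908892/9837 ≈ -18289.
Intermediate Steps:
1/(15713 + 26*(-226)) - 18289 = 1/(15713 - 5876) - 18289 = 1/9837 - 18289 = -179908892/9837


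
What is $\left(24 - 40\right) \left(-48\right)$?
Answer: $768$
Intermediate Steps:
$\left(24 - 40\right) \left(-48\right) = \left(-16\right) \left(-48\right) = 768$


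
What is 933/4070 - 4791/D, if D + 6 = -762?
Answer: 3369319/520960 ≈ 6.4675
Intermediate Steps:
D = -768 (D = -6 - 762 = -768)
933/4070 - 4791/D = 933/4070 - 4791/(-768) = 933*(1/4070) - 4791*(-1/768) = 933/4070 + 1597/256 = 3369319/520960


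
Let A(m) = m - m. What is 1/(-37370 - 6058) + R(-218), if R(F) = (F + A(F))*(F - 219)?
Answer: 4137211847/43428 ≈ 95266.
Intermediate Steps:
A(m) = 0
R(F) = F*(-219 + F) (R(F) = (F + 0)*(F - 219) = F*(-219 + F))
1/(-37370 - 6058) + R(-218) = 1/(-37370 - 6058) - 218*(-219 - 218) = 1/(-43428) - 218*(-437) = -1/43428 + 95266 = 4137211847/43428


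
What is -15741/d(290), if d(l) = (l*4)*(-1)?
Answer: 15741/1160 ≈ 13.570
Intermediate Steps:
d(l) = -4*l (d(l) = (4*l)*(-1) = -4*l)
-15741/d(290) = -15741/((-4*290)) = -15741/(-1160) = -15741*(-1/1160) = 15741/1160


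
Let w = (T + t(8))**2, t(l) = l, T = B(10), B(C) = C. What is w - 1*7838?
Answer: -7514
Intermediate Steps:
T = 10
w = 324 (w = (10 + 8)**2 = 18**2 = 324)
w - 1*7838 = 324 - 1*7838 = 324 - 7838 = -7514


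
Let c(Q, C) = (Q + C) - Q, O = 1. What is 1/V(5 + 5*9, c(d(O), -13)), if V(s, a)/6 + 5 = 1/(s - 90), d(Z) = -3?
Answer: -20/603 ≈ -0.033167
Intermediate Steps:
c(Q, C) = C (c(Q, C) = (C + Q) - Q = C)
V(s, a) = -30 + 6/(-90 + s) (V(s, a) = -30 + 6/(s - 90) = -30 + 6/(-90 + s))
1/V(5 + 5*9, c(d(O), -13)) = 1/(6*(451 - 5*(5 + 5*9))/(-90 + (5 + 5*9))) = 1/(6*(451 - 5*(5 + 45))/(-90 + (5 + 45))) = 1/(6*(451 - 5*50)/(-90 + 50)) = 1/(6*(451 - 250)/(-40)) = 1/(6*(-1/40)*201) = 1/(-603/20) = -20/603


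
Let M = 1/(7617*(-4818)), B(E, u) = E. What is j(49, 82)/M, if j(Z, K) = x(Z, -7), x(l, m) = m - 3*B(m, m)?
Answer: -513781884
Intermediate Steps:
x(l, m) = -2*m (x(l, m) = m - 3*m = -2*m)
j(Z, K) = 14 (j(Z, K) = -2*(-7) = 14)
M = -1/36698706 (M = (1/7617)*(-1/4818) = -1/36698706 ≈ -2.7249e-8)
j(49, 82)/M = 14/(-1/36698706) = 14*(-36698706) = -513781884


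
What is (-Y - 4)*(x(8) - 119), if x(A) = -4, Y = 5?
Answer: 1107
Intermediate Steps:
(-Y - 4)*(x(8) - 119) = (-1*5 - 4)*(-4 - 119) = (-5 - 4)*(-123) = -9*(-123) = 1107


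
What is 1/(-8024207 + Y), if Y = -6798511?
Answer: -1/14822718 ≈ -6.7464e-8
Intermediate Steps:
1/(-8024207 + Y) = 1/(-8024207 - 6798511) = 1/(-14822718) = -1/14822718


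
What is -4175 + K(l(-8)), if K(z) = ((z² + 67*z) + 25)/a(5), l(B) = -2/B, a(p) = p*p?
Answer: -1669331/400 ≈ -4173.3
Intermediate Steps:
a(p) = p²
K(z) = 1 + z²/25 + 67*z/25 (K(z) = ((z² + 67*z) + 25)/(5²) = (25 + z² + 67*z)/25 = (25 + z² + 67*z)*(1/25) = 1 + z²/25 + 67*z/25)
-4175 + K(l(-8)) = -4175 + (1 + (-2/(-8))²/25 + 67*(-2/(-8))/25) = -4175 + (1 + (-2*(-⅛))²/25 + 67*(-2*(-⅛))/25) = -4175 + (1 + (¼)²/25 + (67/25)*(¼)) = -4175 + (1 + (1/25)*(1/16) + 67/100) = -4175 + (1 + 1/400 + 67/100) = -4175 + 669/400 = -1669331/400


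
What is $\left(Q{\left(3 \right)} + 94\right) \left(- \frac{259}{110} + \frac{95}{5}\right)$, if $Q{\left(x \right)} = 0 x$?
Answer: $\frac{86057}{55} \approx 1564.7$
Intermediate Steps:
$Q{\left(x \right)} = 0$
$\left(Q{\left(3 \right)} + 94\right) \left(- \frac{259}{110} + \frac{95}{5}\right) = \left(0 + 94\right) \left(- \frac{259}{110} + \frac{95}{5}\right) = 94 \left(\left(-259\right) \frac{1}{110} + 95 \cdot \frac{1}{5}\right) = 94 \left(- \frac{259}{110} + 19\right) = 94 \cdot \frac{1831}{110} = \frac{86057}{55}$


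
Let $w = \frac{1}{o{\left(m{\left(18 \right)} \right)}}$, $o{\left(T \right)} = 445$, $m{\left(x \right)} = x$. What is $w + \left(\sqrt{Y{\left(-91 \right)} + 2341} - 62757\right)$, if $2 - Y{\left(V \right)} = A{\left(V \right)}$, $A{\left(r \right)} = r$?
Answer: $- \frac{27926864}{445} + \sqrt{2434} \approx -62708.0$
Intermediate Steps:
$Y{\left(V \right)} = 2 - V$
$w = \frac{1}{445} \approx 0.0022472$
$w + \left(\sqrt{Y{\left(-91 \right)} + 2341} - 62757\right) = \frac{1}{445} + \left(\sqrt{\left(2 - -91\right) + 2341} - 62757\right) = \frac{1}{445} - \left(62757 - \sqrt{\left(2 + 91\right) + 2341}\right) = \frac{1}{445} - \left(62757 - \sqrt{93 + 2341}\right) = \frac{1}{445} - \left(62757 - \sqrt{2434}\right) = - \frac{27926864}{445} + \sqrt{2434}$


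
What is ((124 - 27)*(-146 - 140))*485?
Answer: -13454870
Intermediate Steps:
((124 - 27)*(-146 - 140))*485 = (97*(-286))*485 = -27742*485 = -13454870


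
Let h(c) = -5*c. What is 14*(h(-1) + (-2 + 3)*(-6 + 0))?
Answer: -14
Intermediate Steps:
14*(h(-1) + (-2 + 3)*(-6 + 0)) = 14*(-5*(-1) + (-2 + 3)*(-6 + 0)) = 14*(5 + 1*(-6)) = 14*(5 - 6) = 14*(-1) = -14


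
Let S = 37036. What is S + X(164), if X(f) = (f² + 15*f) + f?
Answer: 66556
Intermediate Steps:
X(f) = f² + 16*f
S + X(164) = 37036 + 164*(16 + 164) = 37036 + 164*180 = 37036 + 29520 = 66556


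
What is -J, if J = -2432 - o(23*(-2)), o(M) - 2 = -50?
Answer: 2384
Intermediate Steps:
o(M) = -48 (o(M) = 2 - 50 = -48)
J = -2384 (J = -2432 - 1*(-48) = -2432 + 48 = -2384)
-J = -1*(-2384) = 2384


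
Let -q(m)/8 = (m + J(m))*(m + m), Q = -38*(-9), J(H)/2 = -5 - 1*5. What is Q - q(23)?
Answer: 1446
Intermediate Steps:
J(H) = -20 (J(H) = 2*(-5 - 1*5) = 2*(-5 - 5) = 2*(-10) = -20)
Q = 342
q(m) = -16*m*(-20 + m) (q(m) = -8*(m - 20)*(m + m) = -8*(-20 + m)*2*m = -16*m*(-20 + m))
Q - q(23) = 342 - 16*23*(20 - 1*23) = 342 - 16*23*(20 - 23) = 342 - 16*23*(-3) = 342 - 1*(-1104) = 342 + 1104 = 1446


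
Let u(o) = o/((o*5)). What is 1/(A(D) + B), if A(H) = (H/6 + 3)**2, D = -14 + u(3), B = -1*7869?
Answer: -100/786851 ≈ -0.00012709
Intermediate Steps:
B = -7869
u(o) = 1/5 (u(o) = o/((5*o)) = o*(1/(5*o)) = 1/5)
D = -69/5 (D = -14 + 1/5 = -69/5 ≈ -13.800)
A(H) = (3 + H/6)**2 (A(H) = (H*(1/6) + 3)**2 = (H/6 + 3)**2 = (3 + H/6)**2)
1/(A(D) + B) = 1/((18 - 69/5)**2/36 - 7869) = 1/((21/5)**2/36 - 7869) = 1/((1/36)*(441/25) - 7869) = 1/(49/100 - 7869) = 1/(-786851/100) = -100/786851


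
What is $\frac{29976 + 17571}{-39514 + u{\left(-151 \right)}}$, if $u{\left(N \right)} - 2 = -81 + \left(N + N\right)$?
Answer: $- \frac{47547}{39895} \approx -1.1918$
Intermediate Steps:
$u{\left(N \right)} = -79 + 2 N$ ($u{\left(N \right)} = 2 + \left(-81 + \left(N + N\right)\right) = 2 + \left(-81 + 2 N\right) = -79 + 2 N$)
$\frac{29976 + 17571}{-39514 + u{\left(-151 \right)}} = \frac{29976 + 17571}{-39514 + \left(-79 + 2 \left(-151\right)\right)} = \frac{47547}{-39514 - 381} = \frac{47547}{-39895} = 47547 \left(- \frac{1}{39895}\right) = - \frac{47547}{39895}$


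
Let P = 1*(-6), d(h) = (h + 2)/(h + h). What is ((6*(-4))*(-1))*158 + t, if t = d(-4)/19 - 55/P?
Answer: 866669/228 ≈ 3801.2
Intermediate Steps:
d(h) = (2 + h)/(2*h) (d(h) = (2 + h)/((2*h)) = (2 + h)*(1/(2*h)) = (2 + h)/(2*h))
P = -6
t = 2093/228 (t = ((1/2)*(2 - 4)/(-4))/19 - 55/(-6) = ((1/2)*(-1/4)*(-2))*(1/19) - 55*(-1/6) = (1/4)*(1/19) + 55/6 = 1/76 + 55/6 = 2093/228 ≈ 9.1798)
((6*(-4))*(-1))*158 + t = ((6*(-4))*(-1))*158 + 2093/228 = -24*(-1)*158 + 2093/228 = 24*158 + 2093/228 = 3792 + 2093/228 = 866669/228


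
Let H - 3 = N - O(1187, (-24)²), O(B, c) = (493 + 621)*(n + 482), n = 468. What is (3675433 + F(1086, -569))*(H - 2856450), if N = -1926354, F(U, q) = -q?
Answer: -21471898958202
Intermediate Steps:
O(B, c) = 1058300 (O(B, c) = (493 + 621)*(468 + 482) = 1114*950 = 1058300)
H = -2984651 (H = 3 + (-1926354 - 1*1058300) = 3 + (-1926354 - 1058300) = 3 - 2984654 = -2984651)
(3675433 + F(1086, -569))*(H - 2856450) = (3675433 - 1*(-569))*(-2984651 - 2856450) = (3675433 + 569)*(-5841101) = 3676002*(-5841101) = -21471898958202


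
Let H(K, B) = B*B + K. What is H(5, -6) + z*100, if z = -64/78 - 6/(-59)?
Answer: -71059/2301 ≈ -30.882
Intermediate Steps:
H(K, B) = K + B² (H(K, B) = B² + K = K + B²)
z = -1654/2301 (z = -64*1/78 - 6*(-1/59) = -32/39 + 6/59 = -1654/2301 ≈ -0.71882)
H(5, -6) + z*100 = (5 + (-6)²) - 1654/2301*100 = (5 + 36) - 165400/2301 = 41 - 165400/2301 = -71059/2301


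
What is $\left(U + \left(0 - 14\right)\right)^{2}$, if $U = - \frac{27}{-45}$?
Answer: $\frac{4489}{25} \approx 179.56$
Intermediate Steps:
$U = \frac{3}{5}$ ($U = \left(-27\right) \left(- \frac{1}{45}\right) = \frac{3}{5} \approx 0.6$)
$\left(U + \left(0 - 14\right)\right)^{2} = \left(\frac{3}{5} + \left(0 - 14\right)\right)^{2} = \left(\frac{3}{5} - 14\right)^{2} = \left(- \frac{67}{5}\right)^{2} = \frac{4489}{25}$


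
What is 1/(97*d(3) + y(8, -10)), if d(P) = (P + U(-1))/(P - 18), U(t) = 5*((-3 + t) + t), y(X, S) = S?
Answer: 15/1984 ≈ 0.0075605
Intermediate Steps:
U(t) = -15 + 10*t (U(t) = 5*(-3 + 2*t) = -15 + 10*t)
d(P) = (-25 + P)/(-18 + P) (d(P) = (P + (-15 + 10*(-1)))/(P - 18) = (P + (-15 - 10))/(-18 + P) = (P - 25)/(-18 + P) = (-25 + P)/(-18 + P))
1/(97*d(3) + y(8, -10)) = 1/(97*((-25 + 3)/(-18 + 3)) - 10) = 1/(97*(-22/(-15)) - 10) = 1/(97*(-1/15*(-22)) - 10) = 1/(97*(22/15) - 10) = 1/(2134/15 - 10) = 1/(1984/15) = 15/1984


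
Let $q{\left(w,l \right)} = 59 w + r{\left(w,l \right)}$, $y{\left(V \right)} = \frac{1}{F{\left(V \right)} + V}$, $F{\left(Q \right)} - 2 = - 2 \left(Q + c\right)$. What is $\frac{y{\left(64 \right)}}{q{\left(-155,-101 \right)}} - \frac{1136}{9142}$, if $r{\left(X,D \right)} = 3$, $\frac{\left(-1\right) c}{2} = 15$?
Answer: $- \frac{2271}{18284} \approx -0.12421$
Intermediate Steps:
$c = -30$ ($c = \left(-2\right) 15 = -30$)
$F{\left(Q \right)} = 62 - 2 Q$ ($F{\left(Q \right)} = 2 - 2 \left(Q - 30\right) = 2 - 2 \left(-30 + Q\right) = 2 - \left(-60 + 2 Q\right) = 62 - 2 Q$)
$y{\left(V \right)} = \frac{1}{62 - V}$ ($y{\left(V \right)} = \frac{1}{\left(62 - 2 V\right) + V} = \frac{1}{62 - V}$)
$q{\left(w,l \right)} = 3 + 59 w$ ($q{\left(w,l \right)} = 59 w + 3 = 3 + 59 w$)
$\frac{y{\left(64 \right)}}{q{\left(-155,-101 \right)}} - \frac{1136}{9142} = \frac{\left(-1\right) \frac{1}{-62 + 64}}{3 + 59 \left(-155\right)} - \frac{1136}{9142} = \frac{\left(-1\right) \frac{1}{2}}{3 - 9145} - \frac{568}{4571} = \frac{\left(-1\right) \frac{1}{2}}{-9142} - \frac{568}{4571} = \left(- \frac{1}{2}\right) \left(- \frac{1}{9142}\right) - \frac{568}{4571} = \frac{1}{18284} - \frac{568}{4571} = - \frac{2271}{18284}$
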